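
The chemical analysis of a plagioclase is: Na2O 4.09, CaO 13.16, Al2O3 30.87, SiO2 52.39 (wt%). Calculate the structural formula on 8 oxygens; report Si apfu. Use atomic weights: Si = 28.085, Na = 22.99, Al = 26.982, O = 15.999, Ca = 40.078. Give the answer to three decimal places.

Na2O: 4.09/61.979 = 0.06599 mol → 0.13198 mol Na, 0.06599 mol O.
CaO: 13.16/56.077 = 0.23468 mol → 0.23468 mol Ca, 0.23468 mol O.
Al2O3: 30.87/101.961 = 0.30276 mol → 0.60552 mol Al, 0.90828 mol O.
SiO2: 52.39/60.083 = 0.87196 mol → 0.87196 mol Si, 1.74392 mol O.
Total oxygen = 2.95287 mol. Normalization factor = 8/2.95287 = 2.70923.
Si per 8 O = 0.87196 × 2.70923 = 2.362.

2.362 Si apfu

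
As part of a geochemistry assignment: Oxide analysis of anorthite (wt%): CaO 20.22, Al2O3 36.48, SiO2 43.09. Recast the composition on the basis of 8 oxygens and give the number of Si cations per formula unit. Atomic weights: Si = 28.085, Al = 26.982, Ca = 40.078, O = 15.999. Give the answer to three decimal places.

20.22 wt% CaO ÷ 56.077 g/mol = 0.36058 mol, giving 0.36058 Ca and 0.36058 O.
36.48 wt% Al2O3 ÷ 101.961 g/mol = 0.35778 mol, giving 0.71556 Al and 1.07334 O.
43.09 wt% SiO2 ÷ 60.083 g/mol = 0.71717 mol, giving 0.71717 Si and 1.43434 O.
Oxygen sums to 2.86826; scaling by 8/2.86826 = 2.78915 puts the formula on 8 O.
Si: 0.71717 × 2.78915 = 2.000 atoms per formula unit.

2.000 Si apfu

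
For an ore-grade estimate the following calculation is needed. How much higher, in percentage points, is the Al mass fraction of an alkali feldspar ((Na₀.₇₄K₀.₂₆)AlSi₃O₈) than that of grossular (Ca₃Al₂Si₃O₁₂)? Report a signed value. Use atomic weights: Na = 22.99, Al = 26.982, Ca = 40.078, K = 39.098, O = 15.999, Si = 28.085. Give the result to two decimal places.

Al in (Na₀.₇₄K₀.₂₆)AlSi₃O₈: molar mass 266.407 g/mol; 1×26.982 = 26.982 g → 10.13 wt%.
Al in Ca₃Al₂Si₃O₁₂: molar mass 450.441 g/mol; 2×26.982 = 53.964 g → 11.98 wt%.
Difference = 10.13 − 11.98 = -1.85 percentage points.

-1.85 percentage points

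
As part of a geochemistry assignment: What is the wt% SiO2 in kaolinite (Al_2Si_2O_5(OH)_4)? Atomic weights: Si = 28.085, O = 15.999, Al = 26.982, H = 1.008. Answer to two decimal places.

Formula mass = 258.157 g/mol.
2 Si → 2.0000 mol SiO2 per formula unit; M(SiO2) = 60.083, so SiO2 mass = 120.166 g.
120.166/258.157 × 100 = 46.55 wt%.

46.55 wt%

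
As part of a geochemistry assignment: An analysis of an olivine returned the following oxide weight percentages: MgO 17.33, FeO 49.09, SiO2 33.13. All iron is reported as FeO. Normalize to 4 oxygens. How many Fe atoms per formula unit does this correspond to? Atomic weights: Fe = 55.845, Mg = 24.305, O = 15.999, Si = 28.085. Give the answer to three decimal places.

17.33 wt% MgO ÷ 40.304 g/mol = 0.42998 mol, giving 0.42998 Mg and 0.42998 O.
49.09 wt% FeO ÷ 71.844 g/mol = 0.68329 mol, giving 0.68329 Fe and 0.68329 O.
33.13 wt% SiO2 ÷ 60.083 g/mol = 0.55140 mol, giving 0.55140 Si and 1.10280 O.
Oxygen sums to 2.21607; scaling by 4/2.21607 = 1.80500 puts the formula on 4 O.
Fe: 0.68329 × 1.80500 = 1.233 atoms per formula unit.

1.233 Fe apfu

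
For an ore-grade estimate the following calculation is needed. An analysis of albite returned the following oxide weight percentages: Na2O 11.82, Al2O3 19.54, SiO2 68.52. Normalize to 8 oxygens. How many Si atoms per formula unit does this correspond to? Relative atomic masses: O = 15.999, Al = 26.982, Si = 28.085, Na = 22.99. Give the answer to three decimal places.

2.995 Si apfu

Na2O (M=61.979): mol = 0.19071; Na = 0.38142, O = 0.19071.
Al2O3 (M=101.961): mol = 0.19164; Al = 0.38328, O = 0.57492.
SiO2 (M=60.083): mol = 1.14042; Si = 1.14042, O = 2.28084.
ΣO = 3.04647; factor = 8/ΣO = 2.62599.
Si apfu = 1.14042 × 2.62599 = 2.995.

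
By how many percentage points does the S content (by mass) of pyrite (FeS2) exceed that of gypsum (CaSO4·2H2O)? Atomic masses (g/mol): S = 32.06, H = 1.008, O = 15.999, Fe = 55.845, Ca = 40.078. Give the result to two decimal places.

M(FeS2) = 119.965 g/mol, so wt% S = 64.120/119.965 × 100 = 53.45%.
M(CaSO4·2H2O) = 172.164 g/mol, so wt% S = 32.060/172.164 × 100 = 18.62%.
53.45 − 18.62 = 34.83 pp.

34.83 percentage points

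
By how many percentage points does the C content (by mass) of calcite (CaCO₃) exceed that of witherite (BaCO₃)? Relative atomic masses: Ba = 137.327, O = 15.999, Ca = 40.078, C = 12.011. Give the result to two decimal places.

C in CaCO₃: molar mass 100.086 g/mol; 1×12.011 = 12.011 g → 12.00 wt%.
C in BaCO₃: molar mass 197.335 g/mol; 1×12.011 = 12.011 g → 6.09 wt%.
Difference = 12.00 − 6.09 = 5.91 percentage points.

5.91 percentage points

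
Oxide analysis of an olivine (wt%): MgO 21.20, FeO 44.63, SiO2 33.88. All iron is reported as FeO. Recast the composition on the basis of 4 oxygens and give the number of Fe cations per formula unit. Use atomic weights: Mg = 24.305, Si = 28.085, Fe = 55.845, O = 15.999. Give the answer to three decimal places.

MgO (M=40.304): mol = 0.52600; Mg = 0.52600, O = 0.52600.
FeO (M=71.844): mol = 0.62121; Fe = 0.62121, O = 0.62121.
SiO2 (M=60.083): mol = 0.56389; Si = 0.56389, O = 1.12778.
ΣO = 2.27499; factor = 4/ΣO = 1.75825.
Fe apfu = 0.62121 × 1.75825 = 1.092.

1.092 Fe apfu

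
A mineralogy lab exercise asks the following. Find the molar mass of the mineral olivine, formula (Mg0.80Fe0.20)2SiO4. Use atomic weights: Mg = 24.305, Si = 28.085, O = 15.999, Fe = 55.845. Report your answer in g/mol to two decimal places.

The formula mass is the sum 1.60×24.305 + 0.40×55.845 + 1×28.085 + 4×15.999.

153.31 g/mol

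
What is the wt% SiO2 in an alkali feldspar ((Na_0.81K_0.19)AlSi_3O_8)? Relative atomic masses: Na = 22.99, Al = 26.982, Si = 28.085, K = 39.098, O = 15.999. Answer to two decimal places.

67.95 wt%

M((Na_0.81K_0.19)AlSi_3O_8) = 265.280 g/mol; M(SiO2) = 60.083 g/mol.
Moles SiO2 per formula unit = 3 Si ÷ 1 = 3.0000.
SiO2 fraction = (3.0000 × 60.083) / 265.280 = 180.249/265.280 = 0.6795.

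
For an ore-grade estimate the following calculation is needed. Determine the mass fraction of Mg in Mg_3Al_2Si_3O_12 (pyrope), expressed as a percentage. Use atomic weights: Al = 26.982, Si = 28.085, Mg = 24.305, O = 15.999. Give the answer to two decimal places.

Formula mass = 3·24.305 + 2·26.982 + 3·28.085 + 12·15.999 = 403.122 g/mol, of which 72.915 g is Mg.
So Mg makes up 72.915/403.122 = 0.1809 of the mass, i.e. 18.09%.

18.09 wt%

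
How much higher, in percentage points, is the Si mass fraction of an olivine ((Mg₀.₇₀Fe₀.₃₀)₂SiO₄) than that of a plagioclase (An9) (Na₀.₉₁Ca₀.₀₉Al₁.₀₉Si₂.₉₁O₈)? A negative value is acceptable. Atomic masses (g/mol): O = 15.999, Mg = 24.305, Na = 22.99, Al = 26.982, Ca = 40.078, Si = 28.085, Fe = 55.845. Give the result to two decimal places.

M((Mg₀.₇₀Fe₀.₃₀)₂SiO₄) = 159.615 g/mol, so wt% Si = 28.085/159.615 × 100 = 17.60%.
M(Na₀.₉₁Ca₀.₀₉Al₁.₀₉Si₂.₉₁O₈) = 263.658 g/mol, so wt% Si = 81.727/263.658 × 100 = 31.00%.
17.60 − 31.00 = -13.40 pp.

-13.40 percentage points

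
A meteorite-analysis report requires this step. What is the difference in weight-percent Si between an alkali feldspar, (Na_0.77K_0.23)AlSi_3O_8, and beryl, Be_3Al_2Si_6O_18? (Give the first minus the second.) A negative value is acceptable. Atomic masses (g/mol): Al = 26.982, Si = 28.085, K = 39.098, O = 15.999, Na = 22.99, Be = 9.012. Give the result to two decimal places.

0.33 percentage points

First mineral: 84.255 g Si in 265.924 g formula = 31.68 wt% Si.
Second mineral: 168.510 g Si in 537.492 g formula = 31.35 wt% Si.
31.68% − 31.35% gives a difference of 0.33 percentage points.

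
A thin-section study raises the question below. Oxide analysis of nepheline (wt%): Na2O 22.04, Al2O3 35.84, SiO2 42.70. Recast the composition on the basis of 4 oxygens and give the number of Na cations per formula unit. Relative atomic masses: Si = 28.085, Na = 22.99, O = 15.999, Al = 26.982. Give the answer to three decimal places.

Na2O: 22.04/61.979 = 0.35560 mol → 0.71120 mol Na, 0.35560 mol O.
Al2O3: 35.84/101.961 = 0.35151 mol → 0.70302 mol Al, 1.05453 mol O.
SiO2: 42.70/60.083 = 0.71068 mol → 0.71068 mol Si, 1.42136 mol O.
Total oxygen = 2.83149 mol. Normalization factor = 4/2.83149 = 1.41268.
Na per 4 O = 0.71120 × 1.41268 = 1.005.

1.005 Na apfu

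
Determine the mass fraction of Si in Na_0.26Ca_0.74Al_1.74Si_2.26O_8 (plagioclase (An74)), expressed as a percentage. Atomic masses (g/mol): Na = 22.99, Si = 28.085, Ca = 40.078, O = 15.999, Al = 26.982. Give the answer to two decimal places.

Molar mass of Na_0.26Ca_0.74Al_1.74Si_2.26O_8: 0.26×22.99 + 0.74×40.078 + 1.74×26.982 + 2.26×28.085 + 8×15.999 = 274.048 g/mol.
Mass of Si per formula unit: 2.26 × 28.085 = 63.472 g.
Weight fraction Si = 63.472 / 274.048 = 0.2316.

23.16 weight percent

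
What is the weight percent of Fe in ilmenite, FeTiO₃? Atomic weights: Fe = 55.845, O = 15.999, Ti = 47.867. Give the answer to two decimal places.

Molar mass of FeTiO₃: 1*55.845 + 1*47.867 + 3*15.999 = 151.709 g/mol.
Mass of Fe per formula unit: 1 × 55.845 = 55.845 g.
Weight fraction Fe = 55.845 / 151.709 = 0.3681.

36.81 mass %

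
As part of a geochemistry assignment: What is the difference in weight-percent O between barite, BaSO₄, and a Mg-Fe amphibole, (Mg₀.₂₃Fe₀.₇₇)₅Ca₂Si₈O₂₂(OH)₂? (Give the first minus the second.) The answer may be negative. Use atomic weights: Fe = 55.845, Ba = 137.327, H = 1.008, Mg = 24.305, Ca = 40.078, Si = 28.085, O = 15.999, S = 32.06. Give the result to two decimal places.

-13.70 percentage points

O in BaSO₄: molar mass 233.383 g/mol; 4×15.999 = 63.996 g → 27.42 wt%.
O in (Mg₀.₂₃Fe₀.₇₇)₅Ca₂Si₈O₂₂(OH)₂: molar mass 933.782 g/mol; 24×15.999 = 383.976 g → 41.12 wt%.
Difference = 27.42 − 41.12 = -13.70 percentage points.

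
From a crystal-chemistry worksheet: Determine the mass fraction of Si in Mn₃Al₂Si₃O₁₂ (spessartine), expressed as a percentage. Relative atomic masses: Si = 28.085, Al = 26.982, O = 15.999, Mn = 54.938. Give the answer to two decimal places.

17.02 wt%

Formula mass = 3×54.938 + 2×26.982 + 3×28.085 + 12×15.999 = 495.021 g/mol, of which 84.255 g is Si.
So Si makes up 84.255/495.021 = 0.1702 of the mass, i.e. 17.02%.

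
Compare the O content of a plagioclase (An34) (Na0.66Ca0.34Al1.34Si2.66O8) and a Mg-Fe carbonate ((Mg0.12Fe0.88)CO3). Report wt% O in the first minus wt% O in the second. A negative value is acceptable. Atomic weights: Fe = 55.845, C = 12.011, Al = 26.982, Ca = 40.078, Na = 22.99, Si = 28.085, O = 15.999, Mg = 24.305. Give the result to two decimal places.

First mineral: 127.992 g O in 267.654 g formula = 47.82 wt% O.
Second mineral: 47.997 g O in 112.068 g formula = 42.83 wt% O.
47.82% − 42.83% gives a difference of 4.99 percentage points.

4.99 percentage points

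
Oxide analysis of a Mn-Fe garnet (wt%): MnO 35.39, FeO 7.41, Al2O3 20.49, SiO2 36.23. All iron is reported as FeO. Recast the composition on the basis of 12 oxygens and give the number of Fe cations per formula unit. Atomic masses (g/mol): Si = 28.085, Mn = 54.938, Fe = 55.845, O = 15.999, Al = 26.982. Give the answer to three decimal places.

MnO: 35.39/70.937 = 0.49889 mol → 0.49889 mol Mn, 0.49889 mol O.
FeO: 7.41/71.844 = 0.10314 mol → 0.10314 mol Fe, 0.10314 mol O.
Al2O3: 20.49/101.961 = 0.20096 mol → 0.40192 mol Al, 0.60288 mol O.
SiO2: 36.23/60.083 = 0.60300 mol → 0.60300 mol Si, 1.20600 mol O.
Total oxygen = 2.41091 mol. Normalization factor = 12/2.41091 = 4.97737.
Fe per 12 O = 0.10314 × 4.97737 = 0.513.

0.513 Fe apfu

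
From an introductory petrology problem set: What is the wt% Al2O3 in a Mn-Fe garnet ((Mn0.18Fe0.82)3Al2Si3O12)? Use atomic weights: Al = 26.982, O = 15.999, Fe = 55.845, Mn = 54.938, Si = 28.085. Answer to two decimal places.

20.50 wt%

Molar mass of (Mn0.18Fe0.82)3Al2Si3O12 = 0.54·54.938 + 2.46·55.845 + 2·26.982 + 3·28.085 + 12·15.999 = 497.252 g/mol.
Each formula unit contains 2 Al, equivalent to 2/2 = 1.0000 mol Al2O3.
M(Al2O3) = 2×26.982 + 3×15.999 = 101.961 g/mol.
Mass of Al2O3 per formula unit = 1.0000 × 101.961 = 101.961 g.
Al2O3 wt% = 101.961 / 497.252 × 100 = 20.50%.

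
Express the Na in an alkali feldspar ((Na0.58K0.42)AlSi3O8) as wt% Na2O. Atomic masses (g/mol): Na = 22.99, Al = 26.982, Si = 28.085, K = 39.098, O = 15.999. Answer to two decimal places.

Molar mass of (Na0.58K0.42)AlSi3O8 = 0.58×22.99 + 0.42×39.098 + 1×26.982 + 3×28.085 + 8×15.999 = 268.984 g/mol.
Each formula unit contains 0.58 Na, equivalent to 0.58/2 = 0.2900 mol Na2O.
M(Na2O) = 2×22.99 + 1×15.999 = 61.979 g/mol.
Mass of Na2O per formula unit = 0.2900 × 61.979 = 17.974 g.
Na2O wt% = 17.974 / 268.984 × 100 = 6.68%.

6.68 wt%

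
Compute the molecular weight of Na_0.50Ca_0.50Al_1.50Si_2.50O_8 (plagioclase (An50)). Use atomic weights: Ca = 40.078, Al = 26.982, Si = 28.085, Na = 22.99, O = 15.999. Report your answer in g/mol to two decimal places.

270.21 g/mol

Na: 0.50 × 22.99 = 11.4950
Ca: 0.50 × 40.078 = 20.0390
Al: 1.50 × 26.982 = 40.4730
Si: 2.50 × 28.085 = 70.2125
O: 8 × 15.999 = 127.9920
Summing the contributions gives the formula mass.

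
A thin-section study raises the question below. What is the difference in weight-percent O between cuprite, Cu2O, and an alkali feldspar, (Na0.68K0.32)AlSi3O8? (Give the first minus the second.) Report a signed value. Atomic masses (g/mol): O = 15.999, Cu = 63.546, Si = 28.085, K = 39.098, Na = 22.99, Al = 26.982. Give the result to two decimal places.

O in Cu2O: molar mass 143.091 g/mol; 1×15.999 = 15.999 g → 11.18 wt%.
O in (Na0.68K0.32)AlSi3O8: molar mass 267.374 g/mol; 8×15.999 = 127.992 g → 47.87 wt%.
Difference = 11.18 − 47.87 = -36.69 percentage points.

-36.69 percentage points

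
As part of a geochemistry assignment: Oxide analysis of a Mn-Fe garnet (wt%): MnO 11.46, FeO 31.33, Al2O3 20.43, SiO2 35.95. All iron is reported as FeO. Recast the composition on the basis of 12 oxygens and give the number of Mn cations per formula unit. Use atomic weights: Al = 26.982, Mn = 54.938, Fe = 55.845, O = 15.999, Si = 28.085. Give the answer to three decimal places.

MnO (M=70.937): mol = 0.16155; Mn = 0.16155, O = 0.16155.
FeO (M=71.844): mol = 0.43608; Fe = 0.43608, O = 0.43608.
Al2O3 (M=101.961): mol = 0.20037; Al = 0.40074, O = 0.60111.
SiO2 (M=60.083): mol = 0.59834; Si = 0.59834, O = 1.19668.
ΣO = 2.39542; factor = 12/ΣO = 5.00956.
Mn apfu = 0.16155 × 5.00956 = 0.809.

0.809 Mn apfu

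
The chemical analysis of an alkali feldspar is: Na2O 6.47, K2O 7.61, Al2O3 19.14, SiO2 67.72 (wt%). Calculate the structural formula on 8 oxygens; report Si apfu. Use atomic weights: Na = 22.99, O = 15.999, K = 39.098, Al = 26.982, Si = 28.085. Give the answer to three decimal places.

3.003 Si apfu

6.47 wt% Na2O ÷ 61.979 g/mol = 0.10439 mol, giving 0.20878 Na and 0.10439 O.
7.61 wt% K2O ÷ 94.195 g/mol = 0.08079 mol, giving 0.16158 K and 0.08079 O.
19.14 wt% Al2O3 ÷ 101.961 g/mol = 0.18772 mol, giving 0.37544 Al and 0.56316 O.
67.72 wt% SiO2 ÷ 60.083 g/mol = 1.12711 mol, giving 1.12711 Si and 2.25422 O.
Oxygen sums to 3.00256; scaling by 8/3.00256 = 2.66439 puts the formula on 8 O.
Si: 1.12711 × 2.66439 = 3.003 atoms per formula unit.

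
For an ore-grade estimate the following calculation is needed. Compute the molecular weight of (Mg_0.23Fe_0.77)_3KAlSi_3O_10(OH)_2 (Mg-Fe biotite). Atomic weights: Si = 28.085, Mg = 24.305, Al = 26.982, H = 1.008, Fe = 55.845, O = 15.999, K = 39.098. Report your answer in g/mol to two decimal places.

The formula mass is the sum 0.69(24.305) + 2.31(55.845) + 1(39.098) + 1(26.982) + 3(28.085) + 12(15.999) + 2(1.008).

490.11 g/mol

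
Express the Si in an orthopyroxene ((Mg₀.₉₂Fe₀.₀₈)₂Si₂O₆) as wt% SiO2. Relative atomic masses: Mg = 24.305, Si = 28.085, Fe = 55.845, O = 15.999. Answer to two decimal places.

58.38 wt%

Molar mass of (Mg₀.₉₂Fe₀.₀₈)₂Si₂O₆ = 1.84·24.305 + 0.16·55.845 + 2·28.085 + 6·15.999 = 205.820 g/mol.
Each formula unit contains 2 Si, equivalent to 2/1 = 2.0000 mol SiO2.
M(SiO2) = 1×28.085 + 2×15.999 = 60.083 g/mol.
Mass of SiO2 per formula unit = 2.0000 × 60.083 = 120.166 g.
SiO2 wt% = 120.166 / 205.820 × 100 = 58.38%.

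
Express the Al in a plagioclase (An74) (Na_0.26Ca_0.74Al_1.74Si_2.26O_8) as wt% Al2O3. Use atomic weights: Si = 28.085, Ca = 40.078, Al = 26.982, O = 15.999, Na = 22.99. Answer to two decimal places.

32.37 wt%

Molar mass of Na_0.26Ca_0.74Al_1.74Si_2.26O_8 = 0.26·22.99 + 0.74·40.078 + 1.74·26.982 + 2.26·28.085 + 8·15.999 = 274.048 g/mol.
Each formula unit contains 1.74 Al, equivalent to 1.74/2 = 0.8700 mol Al2O3.
M(Al2O3) = 2×26.982 + 3×15.999 = 101.961 g/mol.
Mass of Al2O3 per formula unit = 0.8700 × 101.961 = 88.706 g.
Al2O3 wt% = 88.706 / 274.048 × 100 = 32.37%.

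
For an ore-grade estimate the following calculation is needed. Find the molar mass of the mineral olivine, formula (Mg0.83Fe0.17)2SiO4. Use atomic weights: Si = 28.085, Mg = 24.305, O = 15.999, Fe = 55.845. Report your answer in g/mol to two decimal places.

151.41 g/mol

The formula mass is the sum 1.66*24.305 + 0.34*55.845 + 1*28.085 + 4*15.999.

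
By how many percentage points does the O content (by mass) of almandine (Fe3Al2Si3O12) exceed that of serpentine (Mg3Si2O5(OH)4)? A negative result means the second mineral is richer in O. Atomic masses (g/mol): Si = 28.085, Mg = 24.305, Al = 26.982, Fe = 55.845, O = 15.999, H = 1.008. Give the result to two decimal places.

-13.39 percentage points

First mineral: 191.988 g O in 497.742 g formula = 38.57 wt% O.
Second mineral: 143.991 g O in 277.108 g formula = 51.96 wt% O.
38.57% − 51.96% gives a difference of -13.39 percentage points.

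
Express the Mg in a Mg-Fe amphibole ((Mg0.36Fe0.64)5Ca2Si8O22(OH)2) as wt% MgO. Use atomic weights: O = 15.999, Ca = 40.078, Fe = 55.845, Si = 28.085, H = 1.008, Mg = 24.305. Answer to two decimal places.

7.94 wt%

Formula mass = 913.281 g/mol.
1.80 Mg → 1.8000 mol MgO per formula unit; M(MgO) = 40.304, so MgO mass = 72.547 g.
72.547/913.281 × 100 = 7.94 wt%.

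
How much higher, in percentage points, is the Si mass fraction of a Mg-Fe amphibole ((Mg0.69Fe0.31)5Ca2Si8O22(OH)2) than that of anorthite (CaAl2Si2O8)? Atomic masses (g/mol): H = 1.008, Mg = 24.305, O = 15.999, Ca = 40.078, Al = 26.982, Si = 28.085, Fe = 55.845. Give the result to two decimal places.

First mineral: 224.680 g Si in 861.240 g formula = 26.09 wt% Si.
Second mineral: 56.170 g Si in 278.204 g formula = 20.19 wt% Si.
26.09% − 20.19% gives a difference of 5.90 percentage points.

5.90 percentage points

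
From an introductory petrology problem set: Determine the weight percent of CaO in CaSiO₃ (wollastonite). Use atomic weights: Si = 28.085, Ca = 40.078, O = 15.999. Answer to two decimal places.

Formula mass = 116.160 g/mol.
1 Ca → 1.0000 mol CaO per formula unit; M(CaO) = 56.077, so CaO mass = 56.077 g.
56.077/116.160 × 100 = 48.28 wt%.

48.28 wt%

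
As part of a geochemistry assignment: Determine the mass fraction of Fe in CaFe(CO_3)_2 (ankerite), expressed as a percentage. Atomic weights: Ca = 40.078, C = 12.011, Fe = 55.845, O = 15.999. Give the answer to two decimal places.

M(CaFe(CO_3)_2) = 215.939 g/mol.
Fe contributes 1 × 55.845 = 55.845 g per mole.
55.845/215.939 = 0.2586 → 25.86%.

25.86 wt%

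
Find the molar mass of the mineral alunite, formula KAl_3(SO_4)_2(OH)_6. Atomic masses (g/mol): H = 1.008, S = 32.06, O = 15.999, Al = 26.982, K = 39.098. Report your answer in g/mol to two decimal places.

K: 1 × 39.098 = 39.0980
Al: 3 × 26.982 = 80.9460
S: 2 × 32.06 = 64.1200
O: 14 × 15.999 = 223.9860
H: 6 × 1.008 = 6.0480
Summing the contributions gives the formula mass.

414.20 g/mol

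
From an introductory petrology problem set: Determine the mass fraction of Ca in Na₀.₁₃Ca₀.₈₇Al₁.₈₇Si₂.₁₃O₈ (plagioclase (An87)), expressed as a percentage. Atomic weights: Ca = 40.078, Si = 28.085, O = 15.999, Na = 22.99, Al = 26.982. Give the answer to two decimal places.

12.63 weight percent

Formula mass = 0.13·22.99 + 0.87·40.078 + 1.87·26.982 + 2.13·28.085 + 8·15.999 = 276.126 g/mol, of which 34.868 g is Ca.
So Ca makes up 34.868/276.126 = 0.1263 of the mass, i.e. 12.63%.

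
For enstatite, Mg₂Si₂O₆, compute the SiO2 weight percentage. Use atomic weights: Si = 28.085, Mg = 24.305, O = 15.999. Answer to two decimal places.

Molar mass of Mg₂Si₂O₆ = 2·24.305 + 2·28.085 + 6·15.999 = 200.774 g/mol.
Each formula unit contains 2 Si, equivalent to 2/1 = 2.0000 mol SiO2.
M(SiO2) = 1×28.085 + 2×15.999 = 60.083 g/mol.
Mass of SiO2 per formula unit = 2.0000 × 60.083 = 120.166 g.
SiO2 wt% = 120.166 / 200.774 × 100 = 59.85%.

59.85 wt%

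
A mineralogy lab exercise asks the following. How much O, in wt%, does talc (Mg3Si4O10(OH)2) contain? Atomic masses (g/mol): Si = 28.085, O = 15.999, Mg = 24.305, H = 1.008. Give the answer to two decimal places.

Molar mass of Mg3Si4O10(OH)2: 3·24.305 + 4·28.085 + 12·15.999 + 2·1.008 = 379.259 g/mol.
Mass of O per formula unit: 12 × 15.999 = 191.988 g.
Weight fraction O = 191.988 / 379.259 = 0.5062.

50.62 wt%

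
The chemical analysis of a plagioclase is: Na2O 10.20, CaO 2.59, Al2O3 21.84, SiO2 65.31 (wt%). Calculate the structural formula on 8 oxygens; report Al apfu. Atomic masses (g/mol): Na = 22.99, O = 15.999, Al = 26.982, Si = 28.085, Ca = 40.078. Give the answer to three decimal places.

1.132 Al apfu

Na2O: 10.20/61.979 = 0.16457 mol → 0.32914 mol Na, 0.16457 mol O.
CaO: 2.59/56.077 = 0.04619 mol → 0.04619 mol Ca, 0.04619 mol O.
Al2O3: 21.84/101.961 = 0.21420 mol → 0.42840 mol Al, 0.64260 mol O.
SiO2: 65.31/60.083 = 1.08700 mol → 1.08700 mol Si, 2.17400 mol O.
Total oxygen = 3.02736 mol. Normalization factor = 8/3.02736 = 2.64257.
Al per 8 O = 0.42840 × 2.64257 = 1.132.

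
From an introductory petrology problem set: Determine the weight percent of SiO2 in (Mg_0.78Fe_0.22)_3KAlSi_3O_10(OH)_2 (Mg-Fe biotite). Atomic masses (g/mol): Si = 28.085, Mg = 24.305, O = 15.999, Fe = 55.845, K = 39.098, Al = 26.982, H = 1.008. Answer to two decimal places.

41.15 wt%

M((Mg_0.78Fe_0.22)_3KAlSi_3O_10(OH)_2) = 438.070 g/mol; M(SiO2) = 60.083 g/mol.
Moles SiO2 per formula unit = 3 Si ÷ 1 = 3.0000.
SiO2 fraction = (3.0000 × 60.083) / 438.070 = 180.249/438.070 = 0.4115.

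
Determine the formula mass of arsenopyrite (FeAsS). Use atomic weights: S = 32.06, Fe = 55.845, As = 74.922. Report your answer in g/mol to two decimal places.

162.83 g/mol

M = 1*55.845 + 1*74.922 + 1*32.06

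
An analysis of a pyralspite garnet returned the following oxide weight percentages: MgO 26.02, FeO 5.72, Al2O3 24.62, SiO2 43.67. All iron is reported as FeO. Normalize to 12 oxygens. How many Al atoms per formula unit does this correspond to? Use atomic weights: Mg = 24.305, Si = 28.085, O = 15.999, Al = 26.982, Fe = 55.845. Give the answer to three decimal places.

1.996 Al apfu

MgO: 26.02/40.304 = 0.64559 mol → 0.64559 mol Mg, 0.64559 mol O.
FeO: 5.72/71.844 = 0.07962 mol → 0.07962 mol Fe, 0.07962 mol O.
Al2O3: 24.62/101.961 = 0.24146 mol → 0.48292 mol Al, 0.72438 mol O.
SiO2: 43.67/60.083 = 0.72683 mol → 0.72683 mol Si, 1.45366 mol O.
Total oxygen = 2.90325 mol. Normalization factor = 12/2.90325 = 4.13330.
Al per 12 O = 0.48292 × 4.13330 = 1.996.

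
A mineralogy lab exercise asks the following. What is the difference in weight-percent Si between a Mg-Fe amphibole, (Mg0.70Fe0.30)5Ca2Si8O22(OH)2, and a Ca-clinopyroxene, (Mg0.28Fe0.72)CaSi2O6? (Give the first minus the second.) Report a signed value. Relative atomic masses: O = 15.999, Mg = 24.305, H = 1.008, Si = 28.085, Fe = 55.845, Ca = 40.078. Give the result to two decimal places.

2.66 percentage points

M((Mg0.70Fe0.30)5Ca2Si8O22(OH)2) = 859.663 g/mol, so wt% Si = 224.680/859.663 × 100 = 26.14%.
M((Mg0.28Fe0.72)CaSi2O6) = 239.256 g/mol, so wt% Si = 56.170/239.256 × 100 = 23.48%.
26.14 − 23.48 = 2.66 pp.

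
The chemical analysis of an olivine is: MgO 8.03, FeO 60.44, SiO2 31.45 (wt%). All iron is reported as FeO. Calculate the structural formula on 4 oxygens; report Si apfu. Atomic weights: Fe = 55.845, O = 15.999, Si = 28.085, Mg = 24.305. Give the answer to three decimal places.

1.003 Si apfu

8.03 wt% MgO ÷ 40.304 g/mol = 0.19924 mol, giving 0.19924 Mg and 0.19924 O.
60.44 wt% FeO ÷ 71.844 g/mol = 0.84127 mol, giving 0.84127 Fe and 0.84127 O.
31.45 wt% SiO2 ÷ 60.083 g/mol = 0.52344 mol, giving 0.52344 Si and 1.04688 O.
Oxygen sums to 2.08739; scaling by 4/2.08739 = 1.91627 puts the formula on 4 O.
Si: 0.52344 × 1.91627 = 1.003 atoms per formula unit.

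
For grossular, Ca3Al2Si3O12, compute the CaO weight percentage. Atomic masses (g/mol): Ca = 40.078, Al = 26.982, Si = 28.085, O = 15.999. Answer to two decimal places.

Formula mass = 450.441 g/mol.
3 Ca → 3.0000 mol CaO per formula unit; M(CaO) = 56.077, so CaO mass = 168.231 g.
168.231/450.441 × 100 = 37.35 wt%.

37.35 wt%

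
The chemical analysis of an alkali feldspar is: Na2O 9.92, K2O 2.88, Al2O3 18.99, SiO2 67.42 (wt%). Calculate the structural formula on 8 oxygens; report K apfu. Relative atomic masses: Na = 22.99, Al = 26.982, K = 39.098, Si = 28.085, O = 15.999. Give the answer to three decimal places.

Na2O (M=61.979): mol = 0.16005; Na = 0.32010, O = 0.16005.
K2O (M=94.195): mol = 0.03057; K = 0.06114, O = 0.03057.
Al2O3 (M=101.961): mol = 0.18625; Al = 0.37250, O = 0.55875.
SiO2 (M=60.083): mol = 1.12211; Si = 1.12211, O = 2.24422.
ΣO = 2.99359; factor = 8/ΣO = 2.67238.
K apfu = 0.06114 × 2.67238 = 0.163.

0.163 K apfu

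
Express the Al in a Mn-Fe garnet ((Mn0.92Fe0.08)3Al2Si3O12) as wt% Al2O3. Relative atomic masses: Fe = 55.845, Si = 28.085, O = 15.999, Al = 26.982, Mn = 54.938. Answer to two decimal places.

20.59 wt%

Molar mass of (Mn0.92Fe0.08)3Al2Si3O12 = 2.76·54.938 + 0.24·55.845 + 2·26.982 + 3·28.085 + 12·15.999 = 495.239 g/mol.
Each formula unit contains 2 Al, equivalent to 2/2 = 1.0000 mol Al2O3.
M(Al2O3) = 2×26.982 + 3×15.999 = 101.961 g/mol.
Mass of Al2O3 per formula unit = 1.0000 × 101.961 = 101.961 g.
Al2O3 wt% = 101.961 / 495.239 × 100 = 20.59%.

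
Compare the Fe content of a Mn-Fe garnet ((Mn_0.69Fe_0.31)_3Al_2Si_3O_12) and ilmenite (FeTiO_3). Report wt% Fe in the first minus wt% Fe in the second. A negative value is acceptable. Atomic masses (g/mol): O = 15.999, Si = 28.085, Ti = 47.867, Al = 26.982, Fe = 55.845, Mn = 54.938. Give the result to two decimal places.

M((Mn_0.69Fe_0.31)_3Al_2Si_3O_12) = 495.865 g/mol, so wt% Fe = 51.936/495.865 × 100 = 10.47%.
M(FeTiO_3) = 151.709 g/mol, so wt% Fe = 55.845/151.709 × 100 = 36.81%.
10.47 − 36.81 = -26.34 pp.

-26.34 percentage points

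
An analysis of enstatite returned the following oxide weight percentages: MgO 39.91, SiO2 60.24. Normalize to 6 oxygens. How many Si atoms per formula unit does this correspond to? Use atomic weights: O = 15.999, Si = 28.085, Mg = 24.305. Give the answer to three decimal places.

2.008 Si apfu

MgO: 39.91/40.304 = 0.99022 mol → 0.99022 mol Mg, 0.99022 mol O.
SiO2: 60.24/60.083 = 1.00261 mol → 1.00261 mol Si, 2.00522 mol O.
Total oxygen = 2.99544 mol. Normalization factor = 6/2.99544 = 2.00304.
Si per 6 O = 1.00261 × 2.00304 = 2.008.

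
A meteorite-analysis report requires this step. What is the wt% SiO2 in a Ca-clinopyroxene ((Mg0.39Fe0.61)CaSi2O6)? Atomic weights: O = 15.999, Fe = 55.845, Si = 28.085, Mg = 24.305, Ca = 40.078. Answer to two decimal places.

Formula mass = 235.786 g/mol.
2 Si → 2.0000 mol SiO2 per formula unit; M(SiO2) = 60.083, so SiO2 mass = 120.166 g.
120.166/235.786 × 100 = 50.96 wt%.

50.96 wt%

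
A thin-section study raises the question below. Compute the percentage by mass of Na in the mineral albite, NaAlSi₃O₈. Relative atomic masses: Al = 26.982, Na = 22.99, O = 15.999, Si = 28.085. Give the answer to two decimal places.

Molar mass of NaAlSi₃O₈: 1*22.99 + 1*26.982 + 3*28.085 + 8*15.999 = 262.219 g/mol.
Mass of Na per formula unit: 1 × 22.99 = 22.990 g.
Weight fraction Na = 22.990 / 262.219 = 0.0877.

8.77 weight percent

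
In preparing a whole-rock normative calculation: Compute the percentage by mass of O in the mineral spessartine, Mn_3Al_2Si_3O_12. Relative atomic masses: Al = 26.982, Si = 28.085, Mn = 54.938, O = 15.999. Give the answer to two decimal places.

Molar mass of Mn_3Al_2Si_3O_12: 3×54.938 + 2×26.982 + 3×28.085 + 12×15.999 = 495.021 g/mol.
Mass of O per formula unit: 12 × 15.999 = 191.988 g.
Weight fraction O = 191.988 / 495.021 = 0.3878.

38.78 weight percent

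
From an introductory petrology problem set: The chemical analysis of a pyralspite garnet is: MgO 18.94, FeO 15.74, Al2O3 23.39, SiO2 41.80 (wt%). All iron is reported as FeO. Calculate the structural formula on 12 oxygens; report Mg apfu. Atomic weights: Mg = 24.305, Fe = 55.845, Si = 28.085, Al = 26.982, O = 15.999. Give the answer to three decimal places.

2.037 Mg apfu

MgO (M=40.304): mol = 0.46993; Mg = 0.46993, O = 0.46993.
FeO (M=71.844): mol = 0.21909; Fe = 0.21909, O = 0.21909.
Al2O3 (M=101.961): mol = 0.22940; Al = 0.45880, O = 0.68820.
SiO2 (M=60.083): mol = 0.69570; Si = 0.69570, O = 1.39140.
ΣO = 2.76862; factor = 12/ΣO = 4.33429.
Mg apfu = 0.46993 × 4.33429 = 2.037.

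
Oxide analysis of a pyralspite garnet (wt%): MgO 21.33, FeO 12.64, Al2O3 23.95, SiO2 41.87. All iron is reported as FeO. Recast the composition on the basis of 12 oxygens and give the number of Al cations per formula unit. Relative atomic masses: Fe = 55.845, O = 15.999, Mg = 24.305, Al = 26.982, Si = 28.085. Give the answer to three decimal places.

MgO (M=40.304): mol = 0.52923; Mg = 0.52923, O = 0.52923.
FeO (M=71.844): mol = 0.17594; Fe = 0.17594, O = 0.17594.
Al2O3 (M=101.961): mol = 0.23489; Al = 0.46978, O = 0.70467.
SiO2 (M=60.083): mol = 0.69687; Si = 0.69687, O = 1.39374.
ΣO = 2.80358; factor = 12/ΣO = 4.28024.
Al apfu = 0.46978 × 4.28024 = 2.011.

2.011 Al apfu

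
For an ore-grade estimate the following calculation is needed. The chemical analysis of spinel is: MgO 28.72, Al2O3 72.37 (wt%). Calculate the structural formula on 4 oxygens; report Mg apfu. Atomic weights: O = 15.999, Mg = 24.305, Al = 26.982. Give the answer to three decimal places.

1.003 Mg apfu

28.72 wt% MgO ÷ 40.304 g/mol = 0.71258 mol, giving 0.71258 Mg and 0.71258 O.
72.37 wt% Al2O3 ÷ 101.961 g/mol = 0.70978 mol, giving 1.41956 Al and 2.12934 O.
Oxygen sums to 2.84192; scaling by 4/2.84192 = 1.40750 puts the formula on 4 O.
Mg: 0.71258 × 1.40750 = 1.003 atoms per formula unit.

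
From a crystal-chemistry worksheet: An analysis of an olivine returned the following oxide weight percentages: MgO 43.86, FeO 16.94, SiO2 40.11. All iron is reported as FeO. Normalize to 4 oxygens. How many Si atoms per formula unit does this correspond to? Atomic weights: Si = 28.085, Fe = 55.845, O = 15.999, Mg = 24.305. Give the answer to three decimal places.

1.004 Si apfu

MgO: 43.86/40.304 = 1.08823 mol → 1.08823 mol Mg, 1.08823 mol O.
FeO: 16.94/71.844 = 0.23579 mol → 0.23579 mol Fe, 0.23579 mol O.
SiO2: 40.11/60.083 = 0.66758 mol → 0.66758 mol Si, 1.33516 mol O.
Total oxygen = 2.65918 mol. Normalization factor = 4/2.65918 = 1.50422.
Si per 4 O = 0.66758 × 1.50422 = 1.004.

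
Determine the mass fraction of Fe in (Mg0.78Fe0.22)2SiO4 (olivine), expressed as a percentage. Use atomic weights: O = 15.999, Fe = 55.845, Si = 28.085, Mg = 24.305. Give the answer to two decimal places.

15.90 wt%

M((Mg0.78Fe0.22)2SiO4) = 154.569 g/mol.
Fe contributes 0.44 × 55.845 = 24.572 g per mole.
24.572/154.569 = 0.1590 → 15.90%.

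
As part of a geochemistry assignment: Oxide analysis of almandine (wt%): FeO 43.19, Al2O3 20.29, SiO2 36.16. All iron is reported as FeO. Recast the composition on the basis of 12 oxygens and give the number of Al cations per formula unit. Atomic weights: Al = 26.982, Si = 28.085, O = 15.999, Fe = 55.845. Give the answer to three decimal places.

1.988 Al apfu

FeO (M=71.844): mol = 0.60116; Fe = 0.60116, O = 0.60116.
Al2O3 (M=101.961): mol = 0.19900; Al = 0.39800, O = 0.59700.
SiO2 (M=60.083): mol = 0.60183; Si = 0.60183, O = 1.20366.
ΣO = 2.40182; factor = 12/ΣO = 4.99621.
Al apfu = 0.39800 × 4.99621 = 1.988.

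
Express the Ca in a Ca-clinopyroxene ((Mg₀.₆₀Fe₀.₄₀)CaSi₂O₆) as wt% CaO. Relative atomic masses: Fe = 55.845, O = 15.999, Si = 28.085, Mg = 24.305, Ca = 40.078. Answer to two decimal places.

Molar mass of (Mg₀.₆₀Fe₀.₄₀)CaSi₂O₆ = 0.60·24.305 + 0.40·55.845 + 1·40.078 + 2·28.085 + 6·15.999 = 229.163 g/mol.
Each formula unit contains 1 Ca, equivalent to 1/1 = 1.0000 mol CaO.
M(CaO) = 1×40.078 + 1×15.999 = 56.077 g/mol.
Mass of CaO per formula unit = 1.0000 × 56.077 = 56.077 g.
CaO wt% = 56.077 / 229.163 × 100 = 24.47%.

24.47 wt%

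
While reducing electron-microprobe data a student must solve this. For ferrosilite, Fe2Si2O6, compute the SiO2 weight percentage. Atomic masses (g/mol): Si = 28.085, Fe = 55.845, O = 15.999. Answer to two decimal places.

45.54 wt%

Formula mass = 263.854 g/mol.
2 Si → 2.0000 mol SiO2 per formula unit; M(SiO2) = 60.083, so SiO2 mass = 120.166 g.
120.166/263.854 × 100 = 45.54 wt%.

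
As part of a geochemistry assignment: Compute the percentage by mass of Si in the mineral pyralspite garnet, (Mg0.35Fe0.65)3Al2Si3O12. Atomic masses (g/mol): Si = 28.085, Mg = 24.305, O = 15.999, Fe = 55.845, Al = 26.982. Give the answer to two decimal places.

18.13 mass %

Molar mass of (Mg0.35Fe0.65)3Al2Si3O12: 1.05·24.305 + 1.95·55.845 + 2·26.982 + 3·28.085 + 12·15.999 = 464.625 g/mol.
Mass of Si per formula unit: 3 × 28.085 = 84.255 g.
Weight fraction Si = 84.255 / 464.625 = 0.1813.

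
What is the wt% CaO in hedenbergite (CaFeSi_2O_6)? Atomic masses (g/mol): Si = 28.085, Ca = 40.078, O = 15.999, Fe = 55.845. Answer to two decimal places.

22.60 wt%

Formula mass = 248.087 g/mol.
1 Ca → 1.0000 mol CaO per formula unit; M(CaO) = 56.077, so CaO mass = 56.077 g.
56.077/248.087 × 100 = 22.60 wt%.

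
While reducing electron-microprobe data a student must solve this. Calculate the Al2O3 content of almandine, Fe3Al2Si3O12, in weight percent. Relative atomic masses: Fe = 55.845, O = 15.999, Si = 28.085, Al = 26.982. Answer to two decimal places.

M(Fe3Al2Si3O12) = 497.742 g/mol; M(Al2O3) = 101.961 g/mol.
Moles Al2O3 per formula unit = 2 Al ÷ 2 = 1.0000.
Al2O3 fraction = (1.0000 × 101.961) / 497.742 = 101.961/497.742 = 0.2048.

20.48 wt%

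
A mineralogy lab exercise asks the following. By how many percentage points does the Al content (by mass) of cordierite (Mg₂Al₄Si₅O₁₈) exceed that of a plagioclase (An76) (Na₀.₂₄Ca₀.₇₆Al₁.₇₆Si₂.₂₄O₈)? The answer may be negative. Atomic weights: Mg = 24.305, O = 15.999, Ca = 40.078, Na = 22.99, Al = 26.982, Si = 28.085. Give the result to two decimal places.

M(Mg₂Al₄Si₅O₁₈) = 584.945 g/mol, so wt% Al = 107.928/584.945 × 100 = 18.45%.
M(Na₀.₂₄Ca₀.₇₆Al₁.₇₆Si₂.₂₄O₈) = 274.368 g/mol, so wt% Al = 47.488/274.368 × 100 = 17.31%.
18.45 − 17.31 = 1.14 pp.

1.14 percentage points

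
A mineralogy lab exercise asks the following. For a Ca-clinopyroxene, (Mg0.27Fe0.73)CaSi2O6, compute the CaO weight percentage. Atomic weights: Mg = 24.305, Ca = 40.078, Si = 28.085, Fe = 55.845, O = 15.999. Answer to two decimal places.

M((Mg0.27Fe0.73)CaSi2O6) = 239.571 g/mol; M(CaO) = 56.077 g/mol.
Moles CaO per formula unit = 1 Ca ÷ 1 = 1.0000.
CaO fraction = (1.0000 × 56.077) / 239.571 = 56.077/239.571 = 0.2341.

23.41 wt%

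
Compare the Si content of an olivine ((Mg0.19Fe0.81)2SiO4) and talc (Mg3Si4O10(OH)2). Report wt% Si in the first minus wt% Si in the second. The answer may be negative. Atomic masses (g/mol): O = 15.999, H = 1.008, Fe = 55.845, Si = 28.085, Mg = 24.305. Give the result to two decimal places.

-14.98 percentage points

Si in (Mg0.19Fe0.81)2SiO4: molar mass 191.786 g/mol; 1×28.085 = 28.085 g → 14.64 wt%.
Si in Mg3Si4O10(OH)2: molar mass 379.259 g/mol; 4×28.085 = 112.340 g → 29.62 wt%.
Difference = 14.64 − 29.62 = -14.98 percentage points.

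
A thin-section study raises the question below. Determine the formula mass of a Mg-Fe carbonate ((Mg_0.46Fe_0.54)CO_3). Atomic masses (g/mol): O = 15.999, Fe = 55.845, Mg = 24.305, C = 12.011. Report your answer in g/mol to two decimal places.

M = 0.46×24.305 + 0.54×55.845 + 1×12.011 + 3×15.999

101.34 g/mol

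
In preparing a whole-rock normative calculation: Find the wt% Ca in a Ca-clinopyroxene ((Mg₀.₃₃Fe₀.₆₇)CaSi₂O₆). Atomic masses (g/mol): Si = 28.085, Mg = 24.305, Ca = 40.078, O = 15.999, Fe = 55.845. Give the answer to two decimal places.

M((Mg₀.₃₃Fe₀.₆₇)CaSi₂O₆) = 237.679 g/mol.
Ca contributes 1 × 40.078 = 40.078 g per mole.
40.078/237.679 = 0.1686 → 16.86%.

16.86 wt%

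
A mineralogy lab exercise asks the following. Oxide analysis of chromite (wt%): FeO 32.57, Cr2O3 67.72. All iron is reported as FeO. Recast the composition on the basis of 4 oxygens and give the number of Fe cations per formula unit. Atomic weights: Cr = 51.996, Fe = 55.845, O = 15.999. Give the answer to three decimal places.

FeO: 32.57/71.844 = 0.45334 mol → 0.45334 mol Fe, 0.45334 mol O.
Cr2O3: 67.72/151.989 = 0.44556 mol → 0.89112 mol Cr, 1.33668 mol O.
Total oxygen = 1.79002 mol. Normalization factor = 4/1.79002 = 2.23461.
Fe per 4 O = 0.45334 × 2.23461 = 1.013.

1.013 Fe apfu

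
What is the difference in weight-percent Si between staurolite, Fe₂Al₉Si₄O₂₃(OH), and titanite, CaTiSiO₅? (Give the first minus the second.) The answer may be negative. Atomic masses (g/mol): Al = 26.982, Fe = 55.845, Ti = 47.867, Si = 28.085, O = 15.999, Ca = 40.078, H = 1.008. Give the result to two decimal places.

-1.14 percentage points

First mineral: 112.340 g Si in 851.852 g formula = 13.19 wt% Si.
Second mineral: 28.085 g Si in 196.025 g formula = 14.33 wt% Si.
13.19% − 14.33% gives a difference of -1.14 percentage points.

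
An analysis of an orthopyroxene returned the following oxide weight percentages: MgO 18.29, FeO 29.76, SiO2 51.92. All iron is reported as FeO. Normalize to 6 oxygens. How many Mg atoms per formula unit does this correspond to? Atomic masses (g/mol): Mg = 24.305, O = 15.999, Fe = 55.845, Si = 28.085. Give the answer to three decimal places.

18.29 wt% MgO ÷ 40.304 g/mol = 0.45380 mol, giving 0.45380 Mg and 0.45380 O.
29.76 wt% FeO ÷ 71.844 g/mol = 0.41423 mol, giving 0.41423 Fe and 0.41423 O.
51.92 wt% SiO2 ÷ 60.083 g/mol = 0.86414 mol, giving 0.86414 Si and 1.72828 O.
Oxygen sums to 2.59631; scaling by 6/2.59631 = 2.31097 puts the formula on 6 O.
Mg: 0.45380 × 2.31097 = 1.049 atoms per formula unit.

1.049 Mg apfu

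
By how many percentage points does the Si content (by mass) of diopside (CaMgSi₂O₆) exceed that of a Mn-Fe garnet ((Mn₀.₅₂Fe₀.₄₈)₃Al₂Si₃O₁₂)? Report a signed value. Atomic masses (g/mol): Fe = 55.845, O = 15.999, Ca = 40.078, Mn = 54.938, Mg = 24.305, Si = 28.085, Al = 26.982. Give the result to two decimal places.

First mineral: 56.170 g Si in 216.547 g formula = 25.94 wt% Si.
Second mineral: 84.255 g Si in 496.327 g formula = 16.98 wt% Si.
25.94% − 16.98% gives a difference of 8.96 percentage points.

8.96 percentage points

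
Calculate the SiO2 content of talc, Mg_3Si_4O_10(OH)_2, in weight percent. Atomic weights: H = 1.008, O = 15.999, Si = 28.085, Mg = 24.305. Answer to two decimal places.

M(Mg_3Si_4O_10(OH)_2) = 379.259 g/mol; M(SiO2) = 60.083 g/mol.
Moles SiO2 per formula unit = 4 Si ÷ 1 = 4.0000.
SiO2 fraction = (4.0000 × 60.083) / 379.259 = 240.332/379.259 = 0.6337.

63.37 wt%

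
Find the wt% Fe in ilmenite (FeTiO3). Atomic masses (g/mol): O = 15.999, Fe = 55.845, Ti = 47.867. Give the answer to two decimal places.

36.81 wt%

Formula mass = 1·55.845 + 1·47.867 + 3·15.999 = 151.709 g/mol, of which 55.845 g is Fe.
So Fe makes up 55.845/151.709 = 0.3681 of the mass, i.e. 36.81%.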